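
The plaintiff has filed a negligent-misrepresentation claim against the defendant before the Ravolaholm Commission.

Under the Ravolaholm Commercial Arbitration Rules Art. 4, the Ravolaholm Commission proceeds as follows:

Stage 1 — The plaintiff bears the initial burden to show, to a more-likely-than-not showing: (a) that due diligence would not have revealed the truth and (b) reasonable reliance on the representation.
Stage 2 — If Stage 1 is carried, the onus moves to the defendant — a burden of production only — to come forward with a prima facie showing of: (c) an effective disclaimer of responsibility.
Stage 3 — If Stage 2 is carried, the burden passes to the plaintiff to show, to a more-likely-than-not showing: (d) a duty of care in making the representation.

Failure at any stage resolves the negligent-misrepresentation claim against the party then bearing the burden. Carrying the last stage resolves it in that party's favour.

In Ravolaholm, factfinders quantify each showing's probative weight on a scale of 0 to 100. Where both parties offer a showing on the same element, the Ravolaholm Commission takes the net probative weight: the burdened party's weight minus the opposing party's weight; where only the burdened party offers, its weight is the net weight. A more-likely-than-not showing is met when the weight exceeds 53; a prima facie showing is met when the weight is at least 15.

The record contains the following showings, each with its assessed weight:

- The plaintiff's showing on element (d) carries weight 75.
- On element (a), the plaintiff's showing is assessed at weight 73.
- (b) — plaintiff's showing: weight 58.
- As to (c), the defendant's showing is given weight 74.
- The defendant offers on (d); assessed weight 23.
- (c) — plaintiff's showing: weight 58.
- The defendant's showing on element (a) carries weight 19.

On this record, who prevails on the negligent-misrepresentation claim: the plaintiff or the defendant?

defendant

Stage 1 (plaintiff, a more-likely-than-not showing, weight exceeds 53): (a) net 73−19=54 > 53 — meets; (b) 58 > 53 — meets.
  The plaintiff carries Stage 1; the defendant now bears the burden.
Stage 2 (defendant, a prima facie showing, weight is at least 15): (c) net 74−58=16 ≥ 15 — meets.
  All elements met. The burden passes to the plaintiff.
Stage 3 (plaintiff, a more-likely-than-not showing, weight exceeds 53): (d) net 75−23=52 ≤ 53 — fails.
  Stage 3 not carried; the plaintiff fails its burden.
The defendant prevails.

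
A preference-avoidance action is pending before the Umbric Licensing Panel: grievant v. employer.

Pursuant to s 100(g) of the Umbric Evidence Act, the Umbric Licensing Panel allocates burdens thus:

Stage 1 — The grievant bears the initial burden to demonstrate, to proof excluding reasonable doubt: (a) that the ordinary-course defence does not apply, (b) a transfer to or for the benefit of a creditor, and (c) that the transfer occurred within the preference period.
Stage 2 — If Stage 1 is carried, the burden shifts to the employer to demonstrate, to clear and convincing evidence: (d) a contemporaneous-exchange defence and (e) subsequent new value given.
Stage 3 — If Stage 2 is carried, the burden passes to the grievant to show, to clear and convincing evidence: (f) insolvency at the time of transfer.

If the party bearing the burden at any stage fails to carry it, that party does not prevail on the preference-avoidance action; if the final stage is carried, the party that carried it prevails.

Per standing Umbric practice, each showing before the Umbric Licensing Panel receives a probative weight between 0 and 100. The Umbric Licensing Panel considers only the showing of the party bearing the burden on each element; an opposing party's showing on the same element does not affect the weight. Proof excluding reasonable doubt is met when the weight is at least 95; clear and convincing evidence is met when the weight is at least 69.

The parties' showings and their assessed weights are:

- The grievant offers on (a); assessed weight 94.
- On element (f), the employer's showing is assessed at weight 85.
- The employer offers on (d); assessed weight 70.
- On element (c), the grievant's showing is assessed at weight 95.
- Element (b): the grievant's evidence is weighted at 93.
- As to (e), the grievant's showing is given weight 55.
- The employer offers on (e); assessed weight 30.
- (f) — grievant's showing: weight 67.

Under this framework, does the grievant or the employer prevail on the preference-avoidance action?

Stage 1 — burden on grievant; standard: proof excluding reasonable doubt (weight is at least 95).
    (a): 94 < 95 [not met]
    (b): 93 < 95 [not met]
    (c): 95 ≥ 95 [met]
  The grievant does not carry Stage 1.
The employer prevails.

employer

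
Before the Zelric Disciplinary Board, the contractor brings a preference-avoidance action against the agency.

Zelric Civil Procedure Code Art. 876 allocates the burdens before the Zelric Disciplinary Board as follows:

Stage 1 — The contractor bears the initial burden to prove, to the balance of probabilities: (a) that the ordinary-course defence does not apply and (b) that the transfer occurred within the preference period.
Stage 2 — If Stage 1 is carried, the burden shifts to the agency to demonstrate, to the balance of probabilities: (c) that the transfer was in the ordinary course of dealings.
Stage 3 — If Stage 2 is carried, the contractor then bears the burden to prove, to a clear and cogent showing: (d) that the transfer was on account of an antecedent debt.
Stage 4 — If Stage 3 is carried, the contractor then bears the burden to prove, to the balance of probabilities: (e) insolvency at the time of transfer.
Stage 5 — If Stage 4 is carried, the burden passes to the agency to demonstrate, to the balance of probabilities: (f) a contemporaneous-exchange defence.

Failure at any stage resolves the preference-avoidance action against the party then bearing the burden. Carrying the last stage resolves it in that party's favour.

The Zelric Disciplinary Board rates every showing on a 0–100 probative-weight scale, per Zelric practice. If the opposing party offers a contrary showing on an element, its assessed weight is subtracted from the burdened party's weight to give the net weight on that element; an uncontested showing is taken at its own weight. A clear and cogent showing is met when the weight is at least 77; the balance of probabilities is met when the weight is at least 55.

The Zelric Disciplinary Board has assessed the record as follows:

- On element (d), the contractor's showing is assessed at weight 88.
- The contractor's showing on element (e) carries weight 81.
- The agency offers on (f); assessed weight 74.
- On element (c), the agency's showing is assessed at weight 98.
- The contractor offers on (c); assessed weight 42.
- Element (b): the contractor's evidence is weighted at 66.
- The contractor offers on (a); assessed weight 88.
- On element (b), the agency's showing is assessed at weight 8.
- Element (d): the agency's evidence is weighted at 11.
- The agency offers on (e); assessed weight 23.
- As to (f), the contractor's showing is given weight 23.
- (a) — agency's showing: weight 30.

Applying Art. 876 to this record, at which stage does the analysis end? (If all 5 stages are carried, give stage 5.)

stage 5

Stage 1 — burden on contractor; standard: the balance of probabilities (weight is at least 55).
    (a): 88 − 30 = 58 ≥ 55 [met]
    (b): 66 − 8 = 58 ≥ 55 [met]
  Stage 1 is satisfied; the onus moves to the agency.
Stage 2 — burden on agency; standard: the balance of probabilities (weight is at least 55).
    (c): 98 − 42 = 56 ≥ 55 [met]
  Stage 2 carried; the burden shifts to the contractor.
Stage 3 — burden on contractor; standard: a clear and cogent showing (weight is at least 77).
    (d): 88 − 11 = 77 ≥ 77 [met]
  Stage 3 carried; the burden remains with the contractor.
Stage 4 — burden on contractor; standard: the balance of probabilities (weight is at least 55).
    (e): 81 − 23 = 58 ≥ 55 [met]
  The contractor carries Stage 4; the agency now bears the burden.
Stage 5 — burden on agency; standard: the balance of probabilities (weight is at least 55).
    (f): 74 − 23 = 51 < 55 [not met]
  Stage 5 not carried; the agency fails its burden.
The contractor prevails.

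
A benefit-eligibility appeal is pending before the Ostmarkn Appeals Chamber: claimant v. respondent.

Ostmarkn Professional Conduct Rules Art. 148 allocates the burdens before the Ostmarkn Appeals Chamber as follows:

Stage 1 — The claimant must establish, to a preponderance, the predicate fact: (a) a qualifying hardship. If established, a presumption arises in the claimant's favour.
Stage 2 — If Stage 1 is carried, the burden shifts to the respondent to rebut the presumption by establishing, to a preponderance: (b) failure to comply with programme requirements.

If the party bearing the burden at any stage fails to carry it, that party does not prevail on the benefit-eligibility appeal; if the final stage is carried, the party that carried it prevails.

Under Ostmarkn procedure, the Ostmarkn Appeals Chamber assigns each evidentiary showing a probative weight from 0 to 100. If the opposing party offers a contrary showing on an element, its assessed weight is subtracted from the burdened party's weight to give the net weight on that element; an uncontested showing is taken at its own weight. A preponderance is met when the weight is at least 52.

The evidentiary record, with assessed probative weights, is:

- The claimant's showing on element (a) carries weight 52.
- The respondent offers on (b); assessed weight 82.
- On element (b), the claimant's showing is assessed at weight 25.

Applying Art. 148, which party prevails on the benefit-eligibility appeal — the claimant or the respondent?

respondent

At Stage 1 the claimant must meet a preponderance (weight is at least 52): on (a) the weight is 52, ≥ 52, so (a) meets the standard.
  Stage 1 is satisfied; the onus moves to the respondent.
At Stage 2 the respondent must meet a preponderance (weight is at least 52): on (b) the weight is 82 less the opposing 25 gives net 57, which does reach 52, so (b) meets the standard.
  Stage 2 carried; the final stage is satisfied.
With every stage satisfied, the respondent prevails.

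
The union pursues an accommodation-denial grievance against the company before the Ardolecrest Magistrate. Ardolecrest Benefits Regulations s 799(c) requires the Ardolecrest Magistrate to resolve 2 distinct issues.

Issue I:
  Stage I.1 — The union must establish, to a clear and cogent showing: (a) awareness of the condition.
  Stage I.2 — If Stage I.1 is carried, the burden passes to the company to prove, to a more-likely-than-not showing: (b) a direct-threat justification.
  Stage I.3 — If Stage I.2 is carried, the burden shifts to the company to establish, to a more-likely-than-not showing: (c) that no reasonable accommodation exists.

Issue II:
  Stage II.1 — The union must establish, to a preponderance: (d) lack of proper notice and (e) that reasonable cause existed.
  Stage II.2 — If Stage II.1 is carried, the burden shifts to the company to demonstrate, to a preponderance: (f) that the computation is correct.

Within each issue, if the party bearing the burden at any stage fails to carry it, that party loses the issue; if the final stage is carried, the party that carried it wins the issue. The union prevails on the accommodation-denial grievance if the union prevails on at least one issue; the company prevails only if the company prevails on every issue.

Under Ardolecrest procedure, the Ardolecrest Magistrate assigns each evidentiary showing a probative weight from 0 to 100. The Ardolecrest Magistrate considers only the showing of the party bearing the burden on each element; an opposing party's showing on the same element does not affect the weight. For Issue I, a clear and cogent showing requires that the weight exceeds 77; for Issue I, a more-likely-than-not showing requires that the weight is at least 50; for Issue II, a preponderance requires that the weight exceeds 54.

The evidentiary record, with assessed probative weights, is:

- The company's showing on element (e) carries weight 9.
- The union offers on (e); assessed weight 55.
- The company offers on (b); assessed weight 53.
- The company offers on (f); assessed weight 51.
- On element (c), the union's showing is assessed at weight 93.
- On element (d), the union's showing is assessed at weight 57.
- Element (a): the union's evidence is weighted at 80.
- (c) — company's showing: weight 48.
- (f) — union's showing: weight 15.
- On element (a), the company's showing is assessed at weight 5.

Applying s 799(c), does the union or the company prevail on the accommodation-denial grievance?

union

— Issue I —
At Stage I.1 the union must meet a clear and cogent showing (weight exceeds 77): on (a) the weight is 80 (the company's 5 is given no effect), > 77, so (a) meets the standard.
  All elements met. The burden passes to the company.
At Stage I.2 the company must meet a more-likely-than-not showing (weight is at least 50): on (b) the weight is 53, which does reach 50, so (b) meets the standard.
  Stage I.2 carried; the burden remains with the company.
At Stage I.3 the company must meet a more-likely-than-not showing (weight is at least 50): on (c) the weight is 48 (the union's 93 is given no effect), < 50, so (c) does not meet the standard.
  Stage I.3 not carried; the company fails its burden.
The analysis ends at Stage I.3; the union prevails on this issue.
— Issue II —
Stage II.1 (union, a preponderance, weight exceeds 54): (d) 57 > 54 — meets; (e) 55 (company's 9 disregarded) > 54 — meets.
  Stage II.1 is satisfied; the onus moves to the company.
Stage II.2 (company, a preponderance, weight exceeds 54): (f) 51 (union's 15 disregarded) ≤ 54 — fails.
  Stage II.2 not carried; the company fails its burden.
The analysis ends at Stage II.2; the union prevails on this issue.
Per-issue: Issue I → union; Issue II → union. The union must prevail on at least one issue; overall, the union prevails.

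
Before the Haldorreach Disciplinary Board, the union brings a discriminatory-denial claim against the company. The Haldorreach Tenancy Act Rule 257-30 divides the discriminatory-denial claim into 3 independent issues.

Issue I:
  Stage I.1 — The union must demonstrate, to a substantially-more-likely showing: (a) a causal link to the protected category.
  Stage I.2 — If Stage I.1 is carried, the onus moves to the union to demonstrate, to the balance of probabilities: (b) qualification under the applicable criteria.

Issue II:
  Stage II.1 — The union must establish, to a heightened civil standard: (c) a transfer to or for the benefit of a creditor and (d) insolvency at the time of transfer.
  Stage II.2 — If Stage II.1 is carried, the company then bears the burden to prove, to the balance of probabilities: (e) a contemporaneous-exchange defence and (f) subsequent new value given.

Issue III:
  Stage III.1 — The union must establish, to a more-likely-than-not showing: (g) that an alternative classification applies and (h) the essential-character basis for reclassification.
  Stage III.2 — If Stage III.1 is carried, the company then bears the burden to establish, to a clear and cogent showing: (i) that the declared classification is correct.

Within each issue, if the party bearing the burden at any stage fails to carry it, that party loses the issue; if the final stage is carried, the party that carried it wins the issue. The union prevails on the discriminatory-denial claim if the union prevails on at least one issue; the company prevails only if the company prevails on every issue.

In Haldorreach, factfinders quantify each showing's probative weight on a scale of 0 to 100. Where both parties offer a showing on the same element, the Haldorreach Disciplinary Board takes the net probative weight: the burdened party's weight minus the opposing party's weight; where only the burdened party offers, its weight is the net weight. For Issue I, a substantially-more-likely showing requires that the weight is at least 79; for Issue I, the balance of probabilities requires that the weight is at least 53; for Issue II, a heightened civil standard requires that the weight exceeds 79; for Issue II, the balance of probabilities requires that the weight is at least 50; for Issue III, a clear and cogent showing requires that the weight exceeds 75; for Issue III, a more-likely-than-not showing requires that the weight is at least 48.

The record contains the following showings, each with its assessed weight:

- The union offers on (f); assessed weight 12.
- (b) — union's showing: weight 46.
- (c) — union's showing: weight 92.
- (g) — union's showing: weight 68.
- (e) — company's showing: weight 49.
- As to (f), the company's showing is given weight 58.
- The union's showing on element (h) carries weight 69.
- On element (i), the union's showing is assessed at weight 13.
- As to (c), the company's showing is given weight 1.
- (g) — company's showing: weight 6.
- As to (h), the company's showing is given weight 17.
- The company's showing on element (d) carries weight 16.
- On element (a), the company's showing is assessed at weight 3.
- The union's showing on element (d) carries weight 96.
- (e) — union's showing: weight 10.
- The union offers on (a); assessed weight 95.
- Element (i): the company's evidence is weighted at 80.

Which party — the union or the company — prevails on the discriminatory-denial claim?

— Issue I —
Stage I.1 (union, a substantially-more-likely showing, weight is at least 79): (a) net 95−3=92 ≥ 79 — meets.
  Stage I.1 is satisfied; the union continues to bear the burden.
Stage I.2 (union, the balance of probabilities, weight is at least 53): (b) 46 < 53 — fails.
  The union does not carry Stage I.2.
The analysis ends at Stage I.2; the company prevails on this issue.
— Issue II —
At Stage II.1 the union must meet a heightened civil standard (weight exceeds 79): on (c) the weight is 92 less the opposing 1 gives net 91, > 79, so (c) meets the standard; on (d) the weight is 96 less the opposing 16 gives net 80, > 79, so (d) meets the standard.
  All elements met. The burden passes to the company.
At Stage II.2 the company must meet the balance of probabilities (weight is at least 50): on (e) the weight is 49 less the opposing 10 gives net 39, which does not reach 50, so (e) does not meet the standard; on (f) the weight is 58 less the opposing 12 gives net 46, which does not reach 50, so (f) does not meet the standard.
  Not every element is met, so the company fails to carry Stage II.2.
The union prevails on this issue.
— Issue III —
Stage III.1 — burden on union; standard: a more-likely-than-not showing (weight is at least 48).
    (g): 68 − 6 = 62 ≥ 48 [met]
    (h): 69 − 17 = 52 ≥ 48 [met]
  All elements met. The burden passes to the company.
Stage III.2 — burden on company; standard: a clear and cogent showing (weight exceeds 75).
    (i): 80 − 13 = 67 ≤ 75 [not met]
  Stage III.2 not carried; the company fails its burden.
The analysis ends at Stage III.2; the union prevails on this issue.
Per-issue: Issue I → company; Issue II → union; Issue III → union. The union must prevail on at least one issue; overall, the union prevails.

union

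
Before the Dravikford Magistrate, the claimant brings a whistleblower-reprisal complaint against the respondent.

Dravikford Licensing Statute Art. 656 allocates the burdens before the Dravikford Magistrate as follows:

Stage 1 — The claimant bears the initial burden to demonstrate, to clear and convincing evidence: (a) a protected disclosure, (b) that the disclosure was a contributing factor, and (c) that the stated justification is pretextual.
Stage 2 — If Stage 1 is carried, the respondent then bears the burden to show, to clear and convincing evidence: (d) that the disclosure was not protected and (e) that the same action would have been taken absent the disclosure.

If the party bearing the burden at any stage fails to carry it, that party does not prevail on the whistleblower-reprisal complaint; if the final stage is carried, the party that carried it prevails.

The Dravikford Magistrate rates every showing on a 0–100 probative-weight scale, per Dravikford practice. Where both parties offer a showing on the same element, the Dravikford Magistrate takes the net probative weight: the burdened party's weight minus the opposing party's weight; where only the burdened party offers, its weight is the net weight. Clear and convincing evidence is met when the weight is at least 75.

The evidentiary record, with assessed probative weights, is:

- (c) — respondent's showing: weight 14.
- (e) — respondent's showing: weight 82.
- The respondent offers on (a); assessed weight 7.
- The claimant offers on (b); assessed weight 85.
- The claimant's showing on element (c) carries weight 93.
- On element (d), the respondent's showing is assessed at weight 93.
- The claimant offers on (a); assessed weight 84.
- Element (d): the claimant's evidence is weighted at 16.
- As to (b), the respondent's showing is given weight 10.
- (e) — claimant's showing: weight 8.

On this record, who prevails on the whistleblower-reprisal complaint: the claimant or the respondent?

claimant

At Stage 1 the claimant must meet clear and convincing evidence (weight is at least 75): on (a) the weight is 84 less the opposing 7 gives net 77, ≥ 75, so (a) meets the standard; on (b) the weight is 85 less the opposing 10 gives net 75, which does reach 75, so (b) meets the standard; on (c) the weight is 93 less the opposing 14 gives net 79, which does reach 75, so (c) meets the standard.
  All elements met. The burden passes to the respondent.
At Stage 2 the respondent must meet clear and convincing evidence (weight is at least 75): on (d) the weight is 93 less the opposing 16 gives net 77, ≥ 75, so (d) meets the standard; on (e) the weight is 82 less the opposing 8 gives net 74, which does not reach 75, so (e) does not meet the standard.
  Not every element is met, so the respondent fails to carry Stage 2.
The analysis ends at Stage 2; the claimant prevails.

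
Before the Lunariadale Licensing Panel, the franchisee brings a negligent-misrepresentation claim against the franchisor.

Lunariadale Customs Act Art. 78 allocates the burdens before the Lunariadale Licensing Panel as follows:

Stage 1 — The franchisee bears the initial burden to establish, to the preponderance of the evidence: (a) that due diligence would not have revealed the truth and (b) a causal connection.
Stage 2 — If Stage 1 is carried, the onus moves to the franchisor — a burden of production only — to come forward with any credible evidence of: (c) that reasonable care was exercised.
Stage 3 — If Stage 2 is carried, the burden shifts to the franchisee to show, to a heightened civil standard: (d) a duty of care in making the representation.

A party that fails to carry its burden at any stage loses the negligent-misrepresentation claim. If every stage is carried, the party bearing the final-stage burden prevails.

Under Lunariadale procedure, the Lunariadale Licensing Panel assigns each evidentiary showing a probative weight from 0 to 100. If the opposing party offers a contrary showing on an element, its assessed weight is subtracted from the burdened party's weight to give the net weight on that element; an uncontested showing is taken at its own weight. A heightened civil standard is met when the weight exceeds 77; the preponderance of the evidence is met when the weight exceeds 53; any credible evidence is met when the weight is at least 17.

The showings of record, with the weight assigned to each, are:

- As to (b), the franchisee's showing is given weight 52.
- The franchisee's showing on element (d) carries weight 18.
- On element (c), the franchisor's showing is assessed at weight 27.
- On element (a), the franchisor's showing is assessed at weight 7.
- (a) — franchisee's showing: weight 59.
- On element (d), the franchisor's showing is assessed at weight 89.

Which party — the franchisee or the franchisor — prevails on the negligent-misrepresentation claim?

Stage 1 — burden on franchisee; standard: the preponderance of the evidence (weight exceeds 53).
    (a): 59 − 7 = 52 ≤ 53 [not met]
    (b): 52 ≤ 53 [not met]
  Stage 1 not carried; the franchisee fails its burden.
The franchisor prevails.

franchisor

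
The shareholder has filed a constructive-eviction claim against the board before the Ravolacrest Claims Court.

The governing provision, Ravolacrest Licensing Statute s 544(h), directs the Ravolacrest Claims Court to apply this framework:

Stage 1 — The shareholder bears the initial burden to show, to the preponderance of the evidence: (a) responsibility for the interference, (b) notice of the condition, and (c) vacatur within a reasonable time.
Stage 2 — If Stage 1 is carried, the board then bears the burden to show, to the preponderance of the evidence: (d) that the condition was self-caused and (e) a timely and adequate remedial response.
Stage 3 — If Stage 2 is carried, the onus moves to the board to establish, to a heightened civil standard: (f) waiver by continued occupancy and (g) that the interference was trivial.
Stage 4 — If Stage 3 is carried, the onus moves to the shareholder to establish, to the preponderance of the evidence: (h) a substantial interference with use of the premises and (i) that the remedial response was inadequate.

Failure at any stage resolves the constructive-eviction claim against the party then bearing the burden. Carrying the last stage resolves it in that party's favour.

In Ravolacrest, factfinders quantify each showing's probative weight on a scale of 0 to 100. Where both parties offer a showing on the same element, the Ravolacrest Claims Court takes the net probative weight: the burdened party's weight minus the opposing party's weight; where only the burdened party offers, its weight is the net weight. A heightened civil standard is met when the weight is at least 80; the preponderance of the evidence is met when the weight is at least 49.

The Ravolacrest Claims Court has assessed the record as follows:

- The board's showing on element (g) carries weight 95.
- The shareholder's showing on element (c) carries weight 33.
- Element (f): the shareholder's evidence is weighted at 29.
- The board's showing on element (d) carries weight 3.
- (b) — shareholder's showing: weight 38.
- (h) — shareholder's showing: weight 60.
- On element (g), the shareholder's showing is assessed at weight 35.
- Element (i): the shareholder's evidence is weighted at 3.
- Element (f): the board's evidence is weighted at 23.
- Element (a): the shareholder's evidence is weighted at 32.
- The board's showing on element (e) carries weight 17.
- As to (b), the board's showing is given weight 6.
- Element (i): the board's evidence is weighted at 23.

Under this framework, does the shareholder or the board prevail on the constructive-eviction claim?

board

At Stage 1 the shareholder must meet the preponderance of the evidence (weight is at least 49): on (a) the weight is 32, < 49, so (a) does not meet the standard; on (b) the weight is 38 less the opposing 6 gives net 32, which does not reach 49, so (b) does not meet the standard; on (c) the weight is 33, which does not reach 49, so (c) does not meet the standard.
  Stage 1 not carried; the shareholder fails its burden.
So the board prevails.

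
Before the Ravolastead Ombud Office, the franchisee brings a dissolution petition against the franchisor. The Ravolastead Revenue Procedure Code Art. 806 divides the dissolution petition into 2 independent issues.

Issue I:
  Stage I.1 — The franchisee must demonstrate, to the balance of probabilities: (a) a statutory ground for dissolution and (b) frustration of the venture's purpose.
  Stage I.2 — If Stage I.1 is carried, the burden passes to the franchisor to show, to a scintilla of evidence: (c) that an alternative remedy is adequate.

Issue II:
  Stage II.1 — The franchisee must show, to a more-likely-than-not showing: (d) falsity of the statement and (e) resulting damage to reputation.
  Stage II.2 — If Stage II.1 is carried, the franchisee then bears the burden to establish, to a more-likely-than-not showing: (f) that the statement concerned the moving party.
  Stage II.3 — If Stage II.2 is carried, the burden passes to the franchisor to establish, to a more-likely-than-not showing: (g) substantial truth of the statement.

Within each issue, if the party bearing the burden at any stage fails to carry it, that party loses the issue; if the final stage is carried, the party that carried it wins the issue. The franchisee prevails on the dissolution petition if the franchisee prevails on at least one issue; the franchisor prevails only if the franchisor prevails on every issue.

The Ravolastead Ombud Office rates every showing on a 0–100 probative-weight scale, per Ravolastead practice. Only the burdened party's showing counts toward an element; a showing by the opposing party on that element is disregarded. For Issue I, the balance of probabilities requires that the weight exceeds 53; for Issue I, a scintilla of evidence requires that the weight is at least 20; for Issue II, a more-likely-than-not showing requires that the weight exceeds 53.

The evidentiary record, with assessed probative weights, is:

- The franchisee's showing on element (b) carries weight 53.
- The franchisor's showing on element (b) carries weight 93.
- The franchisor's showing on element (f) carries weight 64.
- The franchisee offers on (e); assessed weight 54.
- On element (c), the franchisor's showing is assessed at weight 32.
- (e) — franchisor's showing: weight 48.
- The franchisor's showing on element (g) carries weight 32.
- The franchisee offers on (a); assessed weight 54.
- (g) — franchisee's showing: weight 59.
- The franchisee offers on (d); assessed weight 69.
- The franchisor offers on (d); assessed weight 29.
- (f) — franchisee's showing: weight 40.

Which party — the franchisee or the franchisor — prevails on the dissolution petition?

franchisor

— Issue I —
Stage I.1 (franchisee, the balance of probabilities, weight exceeds 53): (a) 54 > 53 — meets; (b) 53 (franchisor's 93 disregarded) ≤ 53 — fails.
  Stage I.1 not carried; the franchisee fails its burden.
The franchisor prevails on this issue.
— Issue II —
At Stage II.1 the franchisee must meet a more-likely-than-not showing (weight exceeds 53): on (d) the weight is 69 (the franchisor's 29 is given no effect), > 53, so (d) meets the standard; on (e) the weight is 54 (the franchisor's 48 is given no effect), > 53, so (e) meets the standard.
  Stage II.1 carried; the burden remains with the franchisee.
At Stage II.2 the franchisee must meet a more-likely-than-not showing (weight exceeds 53): on (f) the weight is 40 (the franchisor's 64 is given no effect), ≤ 53, so (f) does not meet the standard.
  Not every element is met, so the franchisee fails to carry Stage II.2.
So the franchisor prevails on this issue.
Per-issue: Issue I → franchisor; Issue II → franchisor. The franchisee must prevail on at least one issue; overall, the franchisor prevails.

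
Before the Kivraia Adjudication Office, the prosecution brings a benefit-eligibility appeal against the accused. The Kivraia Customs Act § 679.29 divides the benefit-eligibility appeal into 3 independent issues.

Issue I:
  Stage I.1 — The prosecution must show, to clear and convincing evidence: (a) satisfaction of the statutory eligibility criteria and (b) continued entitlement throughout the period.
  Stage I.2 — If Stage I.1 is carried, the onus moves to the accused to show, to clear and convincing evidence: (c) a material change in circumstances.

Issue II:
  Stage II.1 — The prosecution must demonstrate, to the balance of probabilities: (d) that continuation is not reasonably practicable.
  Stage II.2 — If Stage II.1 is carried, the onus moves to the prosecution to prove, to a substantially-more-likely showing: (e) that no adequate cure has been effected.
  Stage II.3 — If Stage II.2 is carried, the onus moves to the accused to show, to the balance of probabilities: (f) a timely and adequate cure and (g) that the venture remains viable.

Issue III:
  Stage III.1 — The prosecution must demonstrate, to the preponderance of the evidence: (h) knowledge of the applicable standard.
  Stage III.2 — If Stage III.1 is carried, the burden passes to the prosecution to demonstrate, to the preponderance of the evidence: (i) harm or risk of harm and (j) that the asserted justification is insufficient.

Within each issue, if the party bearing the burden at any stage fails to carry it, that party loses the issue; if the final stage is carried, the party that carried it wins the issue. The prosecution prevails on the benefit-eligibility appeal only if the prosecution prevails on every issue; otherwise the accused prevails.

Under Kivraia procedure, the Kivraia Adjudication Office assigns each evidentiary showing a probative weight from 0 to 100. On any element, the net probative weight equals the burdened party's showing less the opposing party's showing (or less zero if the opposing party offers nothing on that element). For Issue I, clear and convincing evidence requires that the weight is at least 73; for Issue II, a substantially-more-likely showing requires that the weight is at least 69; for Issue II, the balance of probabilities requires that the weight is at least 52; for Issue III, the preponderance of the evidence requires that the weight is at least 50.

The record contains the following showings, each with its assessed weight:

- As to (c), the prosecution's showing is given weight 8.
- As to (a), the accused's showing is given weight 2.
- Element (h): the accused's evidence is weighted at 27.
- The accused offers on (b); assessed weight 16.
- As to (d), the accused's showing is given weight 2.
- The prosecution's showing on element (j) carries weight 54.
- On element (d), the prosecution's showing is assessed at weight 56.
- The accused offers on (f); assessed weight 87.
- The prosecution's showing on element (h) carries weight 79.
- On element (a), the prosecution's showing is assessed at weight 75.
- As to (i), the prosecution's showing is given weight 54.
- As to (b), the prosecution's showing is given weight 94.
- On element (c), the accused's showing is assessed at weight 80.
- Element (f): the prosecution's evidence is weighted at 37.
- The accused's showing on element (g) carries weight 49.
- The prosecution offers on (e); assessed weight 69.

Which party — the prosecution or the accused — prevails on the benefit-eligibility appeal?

— Issue I —
At Stage I.1 the prosecution must meet clear and convincing evidence (weight is at least 73): on (a) the weight is 75 less the opposing 2 gives net 73, which does reach 73, so (a) meets the standard; on (b) the weight is 94 less the opposing 16 gives net 78, which does reach 73, so (b) meets the standard.
  All elements met. The burden passes to the accused.
At Stage I.2 the accused must meet clear and convincing evidence (weight is at least 73): on (c) the weight is 80 less the opposing 8 gives net 72, < 73, so (c) does not meet the standard.
  Not every element is met, so the accused fails to carry Stage I.2.
So the prosecution prevails on this issue.
— Issue II —
At Stage II.1 the prosecution must meet the balance of probabilities (weight is at least 52): on (d) the weight is 56 less the opposing 2 gives net 54, which does reach 52, so (d) meets the standard.
  Stage II.1 is satisfied; the prosecution continues to bear the burden.
At Stage II.2 the prosecution must meet a substantially-more-likely showing (weight is at least 69): on (e) the weight is 69, which does reach 69, so (e) meets the standard.
  Stage II.2 is satisfied; the onus moves to the accused.
At Stage II.3 the accused must meet the balance of probabilities (weight is at least 52): on (f) the weight is 87 less the opposing 37 gives net 50, which does not reach 52, so (f) does not meet the standard; on (g) the weight is 49, which does not reach 52, so (g) does not meet the standard.
  Not every element is met, so the accused fails to carry Stage II.3.
The analysis ends at Stage II.3; the prosecution prevails on this issue.
— Issue III —
At Stage III.1 the prosecution must meet the preponderance of the evidence (weight is at least 50): on (h) the weight is 79 less the opposing 27 gives net 52, which does reach 50, so (h) meets the standard.
  All elements met. The prosecution retains the burden for Stage III.2.
At Stage III.2 the prosecution must meet the preponderance of the evidence (weight is at least 50): on (i) the weight is 54, ≥ 50, so (i) meets the standard; on (j) the weight is 54, which does reach 50, so (j) meets the standard.
  Stage III.2 carried; the final stage is satisfied.
All stages carried — the prosecution prevails on this issue.
Per-issue: Issue I → prosecution; Issue II → prosecution; Issue III → prosecution. The prosecution must prevail on every issue; overall, the prosecution prevails.

prosecution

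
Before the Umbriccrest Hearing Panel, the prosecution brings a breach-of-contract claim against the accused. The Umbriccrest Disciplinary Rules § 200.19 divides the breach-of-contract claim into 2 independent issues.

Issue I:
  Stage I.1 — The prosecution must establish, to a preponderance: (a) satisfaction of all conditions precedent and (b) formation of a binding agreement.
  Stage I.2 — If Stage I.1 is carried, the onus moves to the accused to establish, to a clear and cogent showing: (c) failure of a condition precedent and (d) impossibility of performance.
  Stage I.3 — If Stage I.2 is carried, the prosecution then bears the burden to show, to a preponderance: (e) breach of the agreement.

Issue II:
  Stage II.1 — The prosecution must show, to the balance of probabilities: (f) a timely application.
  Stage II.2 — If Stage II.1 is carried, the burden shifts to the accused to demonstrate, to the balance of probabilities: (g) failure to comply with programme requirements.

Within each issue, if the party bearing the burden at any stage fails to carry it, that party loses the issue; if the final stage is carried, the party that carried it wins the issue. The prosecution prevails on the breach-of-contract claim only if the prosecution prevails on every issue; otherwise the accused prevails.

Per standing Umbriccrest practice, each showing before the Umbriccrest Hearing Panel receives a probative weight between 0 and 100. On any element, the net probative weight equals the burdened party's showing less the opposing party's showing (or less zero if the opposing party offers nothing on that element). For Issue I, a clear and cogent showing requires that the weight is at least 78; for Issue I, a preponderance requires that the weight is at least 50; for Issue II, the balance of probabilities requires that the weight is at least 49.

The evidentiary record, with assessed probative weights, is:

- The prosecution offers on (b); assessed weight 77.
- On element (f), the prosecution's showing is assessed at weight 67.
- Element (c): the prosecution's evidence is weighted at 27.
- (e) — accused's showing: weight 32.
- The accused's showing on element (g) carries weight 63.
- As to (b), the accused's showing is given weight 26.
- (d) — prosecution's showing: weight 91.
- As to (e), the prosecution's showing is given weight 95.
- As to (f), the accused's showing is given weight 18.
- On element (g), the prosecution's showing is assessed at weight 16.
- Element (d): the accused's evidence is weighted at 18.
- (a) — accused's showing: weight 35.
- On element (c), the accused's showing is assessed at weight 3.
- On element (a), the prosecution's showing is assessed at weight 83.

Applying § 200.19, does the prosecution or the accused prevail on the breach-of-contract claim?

— Issue I —
Stage I.1 — burden on prosecution; standard: a preponderance (weight is at least 50).
    (a): 83 − 35 = 48 < 50 [not met]
    (b): 77 − 26 = 51 ≥ 50 [met]
  The prosecution does not carry Stage I.1.
So the accused prevails on this issue.
— Issue II —
Stage II.1 (prosecution, the balance of probabilities, weight is at least 49): (f) net 67−18=49 ≥ 49 — meets.
  All elements met. The burden passes to the accused.
Stage II.2 (accused, the balance of probabilities, weight is at least 49): (g) net 63−16=47 < 49 — fails.
  Stage II.2 not carried; the accused fails its burden.
So the prosecution prevails on this issue.
Per-issue: Issue I → accused; Issue II → prosecution. The prosecution must prevail on every issue; overall, the accused prevails.

accused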